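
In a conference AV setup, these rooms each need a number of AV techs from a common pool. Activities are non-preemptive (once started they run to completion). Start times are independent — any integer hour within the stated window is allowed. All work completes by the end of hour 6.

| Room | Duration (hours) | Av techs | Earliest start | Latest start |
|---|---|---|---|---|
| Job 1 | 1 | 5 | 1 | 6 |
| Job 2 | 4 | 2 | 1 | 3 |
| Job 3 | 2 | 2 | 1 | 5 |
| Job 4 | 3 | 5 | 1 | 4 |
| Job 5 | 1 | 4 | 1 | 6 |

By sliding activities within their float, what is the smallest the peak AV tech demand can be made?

7

Early-start (Job 1@1, Job 2@1, Job 3@1, Job 4@1, Job 5@1) gives peak 18: h1:18  h2:9  h3:7  h4:2  h5:0  h6:0.
Shift Job 3→5, Job 4→2, Job 5→5.
Schedule Job 1@1, Job 2@1, Job 3@5, Job 4@2, Job 5@5: h1:7  h2:7  h3:7  h4:7  h5:6  h6:2 — peak 7.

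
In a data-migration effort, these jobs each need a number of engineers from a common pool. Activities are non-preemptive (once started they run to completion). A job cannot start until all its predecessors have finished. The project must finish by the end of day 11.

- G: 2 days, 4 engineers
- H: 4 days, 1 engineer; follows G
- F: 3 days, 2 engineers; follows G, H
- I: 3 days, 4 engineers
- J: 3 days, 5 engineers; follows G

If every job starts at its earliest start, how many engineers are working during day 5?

At early start, day 5 has: H, J.
Demand: 1 + 5 = 6.

6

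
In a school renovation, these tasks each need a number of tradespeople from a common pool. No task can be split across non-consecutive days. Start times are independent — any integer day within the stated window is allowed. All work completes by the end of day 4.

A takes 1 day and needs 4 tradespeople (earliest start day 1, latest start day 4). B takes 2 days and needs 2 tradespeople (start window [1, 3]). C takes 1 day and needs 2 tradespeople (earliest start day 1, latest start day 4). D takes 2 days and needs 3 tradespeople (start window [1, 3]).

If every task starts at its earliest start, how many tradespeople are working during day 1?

11

At early start, day 1 has: A, B, C, D.
Demand: 4 + 2 + 2 + 3 = 11.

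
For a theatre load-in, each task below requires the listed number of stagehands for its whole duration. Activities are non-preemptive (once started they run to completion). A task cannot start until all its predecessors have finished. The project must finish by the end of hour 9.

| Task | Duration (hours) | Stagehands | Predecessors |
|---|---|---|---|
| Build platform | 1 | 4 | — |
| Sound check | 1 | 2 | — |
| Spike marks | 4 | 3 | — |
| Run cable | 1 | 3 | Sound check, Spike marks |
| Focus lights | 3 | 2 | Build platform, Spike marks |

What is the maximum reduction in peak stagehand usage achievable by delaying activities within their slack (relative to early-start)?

Early-start peak: h1:9  h2:3  h3:3  h4:3  h5:5  h6:2  h7:2  h8:0  h9:0 ⇒ 9.
Leveled (Build platform@1, Sound check@6, Spike marks@2, Run cable@9, Focus lights@6): h1:4  h2:3  h3:3  h4:3  h5:3  h6:4  h7:2  h8:2  h9:3 ⇒ 4.
Reduction 9 − 4 = 5.

5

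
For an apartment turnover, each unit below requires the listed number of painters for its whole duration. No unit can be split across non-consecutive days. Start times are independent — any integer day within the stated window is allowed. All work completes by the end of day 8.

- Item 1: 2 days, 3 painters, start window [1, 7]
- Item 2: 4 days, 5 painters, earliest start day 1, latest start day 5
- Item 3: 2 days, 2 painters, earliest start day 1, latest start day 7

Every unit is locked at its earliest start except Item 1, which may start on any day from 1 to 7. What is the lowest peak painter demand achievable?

Item 1@1: d1:10  d2:10  d3:5  d4:5  d5:0  d6:0  d7:0  d8:0 → peak 10
Item 1@2: d1:7  d2:10  d3:8  d4:5  d5:0  d6:0  d7:0  d8:0 → peak 10
Item 1@3: d1:7  d2:7  d3:8  d4:8  d5:0  d6:0  d7:0  d8:0 → peak 8
Item 1@4: d1:7  d2:7  d3:5  d4:8  d5:3  d6:0  d7:0  d8:0 → peak 8
Item 1@5: d1:7  d2:7  d3:5  d4:5  d5:3  d6:3  d7:0  d8:0 → peak 7
Item 1@6: d1:7  d2:7  d3:5  d4:5  d5:0  d6:3  d7:3  d8:0 → peak 7
Item 1@7: d1:7  d2:7  d3:5  d4:5  d5:0  d6:0  d7:3  d8:3 → peak 7
Best is Item 1@5, peak 7.

7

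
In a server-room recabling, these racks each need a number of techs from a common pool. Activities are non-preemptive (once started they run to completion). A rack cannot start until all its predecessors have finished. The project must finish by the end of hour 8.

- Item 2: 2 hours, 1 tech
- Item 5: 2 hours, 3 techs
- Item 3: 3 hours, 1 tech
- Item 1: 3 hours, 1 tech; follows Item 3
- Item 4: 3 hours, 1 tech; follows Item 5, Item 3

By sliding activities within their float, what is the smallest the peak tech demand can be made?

Early-start (Item 2@1, Item 5@1, Item 3@1, Item 1@4, Item 4@4) gives peak 5: h1:5  h2:5  h3:1  h4:2  h5:2  h6:2  h7:0  h8:0.
Shift Item 5→4, Item 1→6, Item 4→6.
Schedule Item 2@1, Item 5@4, Item 3@1, Item 1@6, Item 4@6: h1:2  h2:2  h3:1  h4:3  h5:3  h6:2  h7:2  h8:2 — peak 3.
Total tech-hours = 17 over 8 hours ⇒ peak ≥ ⌈17/8⌉ = 3, so 3 is optimal.

3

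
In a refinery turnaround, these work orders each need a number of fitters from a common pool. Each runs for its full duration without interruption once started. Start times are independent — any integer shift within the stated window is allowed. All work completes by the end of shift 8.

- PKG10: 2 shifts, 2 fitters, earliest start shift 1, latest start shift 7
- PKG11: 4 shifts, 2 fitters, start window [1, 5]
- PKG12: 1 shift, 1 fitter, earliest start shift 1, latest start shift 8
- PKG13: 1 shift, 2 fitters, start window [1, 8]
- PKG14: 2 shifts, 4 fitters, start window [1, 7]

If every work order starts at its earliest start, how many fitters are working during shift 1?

11

At early start, shift 1 has: PKG10, PKG11, PKG12, PKG13, PKG14.
Demand: 2 + 2 + 1 + 2 + 4 = 11.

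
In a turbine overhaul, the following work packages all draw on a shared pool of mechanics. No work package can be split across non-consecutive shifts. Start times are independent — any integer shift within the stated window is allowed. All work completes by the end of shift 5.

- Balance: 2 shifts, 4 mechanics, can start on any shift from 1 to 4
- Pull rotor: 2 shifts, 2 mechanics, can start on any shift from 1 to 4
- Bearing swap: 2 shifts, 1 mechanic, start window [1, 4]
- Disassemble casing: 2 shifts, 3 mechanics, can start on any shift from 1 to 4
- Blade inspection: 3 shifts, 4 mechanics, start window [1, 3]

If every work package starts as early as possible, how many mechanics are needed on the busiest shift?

Early-start schedule: Balance@1, Pull rotor@1, Bearing swap@1, Disassemble casing@1, Blade inspection@1.
Load per shift: shift 1: 14, shift 2: 14, shift 3: 4, shift 4: 0, shift 5: 0.
Peak is 14.

14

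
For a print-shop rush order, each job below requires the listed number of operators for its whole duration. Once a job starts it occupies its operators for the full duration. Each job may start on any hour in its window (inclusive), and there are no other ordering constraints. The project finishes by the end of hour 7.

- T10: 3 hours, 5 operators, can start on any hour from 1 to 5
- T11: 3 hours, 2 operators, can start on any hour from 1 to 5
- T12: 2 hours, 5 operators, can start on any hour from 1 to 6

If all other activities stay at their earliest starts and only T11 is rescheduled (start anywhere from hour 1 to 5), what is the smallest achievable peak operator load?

T11@1: h1:12  h2:12  h3:7  h4:0  h5:0  h6:0  h7:0 → peak 12
T11@2: h1:10  h2:12  h3:7  h4:2  h5:0  h6:0  h7:0 → peak 12
T11@3: h1:10  h2:10  h3:7  h4:2  h5:2  h6:0  h7:0 → peak 10
T11@4: h1:10  h2:10  h3:5  h4:2  h5:2  h6:2  h7:0 → peak 10
T11@5: h1:10  h2:10  h3:5  h4:0  h5:2  h6:2  h7:2 → peak 10
Best is T11@3, peak 10.

10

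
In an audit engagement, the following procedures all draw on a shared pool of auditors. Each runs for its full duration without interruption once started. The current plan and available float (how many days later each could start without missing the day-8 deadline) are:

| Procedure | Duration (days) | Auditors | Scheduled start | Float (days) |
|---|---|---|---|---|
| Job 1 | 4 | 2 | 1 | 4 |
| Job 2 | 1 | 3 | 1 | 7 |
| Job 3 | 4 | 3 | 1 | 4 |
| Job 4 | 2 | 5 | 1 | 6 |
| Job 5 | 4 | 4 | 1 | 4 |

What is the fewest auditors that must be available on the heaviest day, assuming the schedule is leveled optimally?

Early-start (Job 1@1, Job 2@1, Job 3@1, Job 4@1, Job 5@1) gives peak 17: d1:17  d2:14  d3:9  d4:9  d5:0  d6:0  d7:0  d8:0.
Shift Job 3→4, Job 4→2, Job 5→5.
Schedule Job 1@1, Job 2@1, Job 3@4, Job 4@2, Job 5@5: d1:5  d2:7  d3:7  d4:5  d5:7  d6:7  d7:7  d8:4 — peak 7.
Total auditor-days = 49 over 8 days ⇒ peak ≥ ⌈49/8⌉ = 7, so 7 is optimal.

7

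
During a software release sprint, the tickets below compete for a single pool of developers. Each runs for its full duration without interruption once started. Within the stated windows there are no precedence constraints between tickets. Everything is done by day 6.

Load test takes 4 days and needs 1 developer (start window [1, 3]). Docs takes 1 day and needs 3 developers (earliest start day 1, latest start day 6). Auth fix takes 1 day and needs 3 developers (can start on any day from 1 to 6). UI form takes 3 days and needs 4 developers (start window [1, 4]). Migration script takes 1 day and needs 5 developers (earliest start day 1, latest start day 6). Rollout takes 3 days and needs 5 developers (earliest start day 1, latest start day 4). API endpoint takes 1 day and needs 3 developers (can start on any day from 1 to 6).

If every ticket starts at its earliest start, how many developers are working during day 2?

10

At early start, day 2 has: Load test, UI form, Rollout.
Demand: 1 + 4 + 5 = 10.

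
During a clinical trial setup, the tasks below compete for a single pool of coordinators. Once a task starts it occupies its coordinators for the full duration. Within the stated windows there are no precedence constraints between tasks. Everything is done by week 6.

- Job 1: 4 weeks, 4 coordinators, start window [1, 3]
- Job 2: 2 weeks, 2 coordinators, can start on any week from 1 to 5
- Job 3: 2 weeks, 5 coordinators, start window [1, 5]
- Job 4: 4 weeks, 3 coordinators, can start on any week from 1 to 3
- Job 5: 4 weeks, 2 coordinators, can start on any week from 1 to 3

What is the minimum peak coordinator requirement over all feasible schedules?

9

Early-start (Job 1@1, Job 2@1, Job 3@1, Job 4@1, Job 5@1) gives peak 16: w1:16  w2:16  w3:9  w4:9  w5:0  w6:0.
Shift Job 3→5, Job 5→3.
Schedule Job 1@1, Job 2@1, Job 3@5, Job 4@1, Job 5@3: w1:9  w2:9  w3:9  w4:9  w5:7  w6:7 — peak 9.
Total coordinator-weeks = 50 over 6 weeks ⇒ peak ≥ ⌈50/6⌉ = 9, so 9 is optimal.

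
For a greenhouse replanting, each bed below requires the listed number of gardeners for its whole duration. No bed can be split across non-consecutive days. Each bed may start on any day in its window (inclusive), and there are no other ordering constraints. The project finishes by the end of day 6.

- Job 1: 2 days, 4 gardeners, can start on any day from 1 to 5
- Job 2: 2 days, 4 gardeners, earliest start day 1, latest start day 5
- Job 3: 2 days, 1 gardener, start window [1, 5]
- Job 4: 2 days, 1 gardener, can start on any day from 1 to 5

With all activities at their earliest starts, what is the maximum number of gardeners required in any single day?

Early-start schedule: Job 1@1, Job 2@1, Job 3@1, Job 4@1.
Load per day: day 1: 10, day 2: 10, day 3: 0, day 4: 0, day 5: 0, day 6: 0.
Peak is 10.

10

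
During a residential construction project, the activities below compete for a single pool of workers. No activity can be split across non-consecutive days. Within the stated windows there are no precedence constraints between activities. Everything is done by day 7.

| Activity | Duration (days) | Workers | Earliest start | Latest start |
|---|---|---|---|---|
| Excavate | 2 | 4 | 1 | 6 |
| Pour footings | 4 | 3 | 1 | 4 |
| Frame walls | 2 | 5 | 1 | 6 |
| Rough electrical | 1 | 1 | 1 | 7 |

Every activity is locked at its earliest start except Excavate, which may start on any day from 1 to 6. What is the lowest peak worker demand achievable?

9

Excavate@1: d1:13  d2:12  d3:3  d4:3  d5:0  d6:0  d7:0 → peak 13
Excavate@2: d1:9  d2:12  d3:7  d4:3  d5:0  d6:0  d7:0 → peak 12
Excavate@3: d1:9  d2:8  d3:7  d4:7  d5:0  d6:0  d7:0 → peak 9
Excavate@4: d1:9  d2:8  d3:3  d4:7  d5:4  d6:0  d7:0 → peak 9
Excavate@5: d1:9  d2:8  d3:3  d4:3  d5:4  d6:4  d7:0 → peak 9
Excavate@6: d1:9  d2:8  d3:3  d4:3  d5:0  d6:4  d7:4 → peak 9
Best is Excavate@3, peak 9.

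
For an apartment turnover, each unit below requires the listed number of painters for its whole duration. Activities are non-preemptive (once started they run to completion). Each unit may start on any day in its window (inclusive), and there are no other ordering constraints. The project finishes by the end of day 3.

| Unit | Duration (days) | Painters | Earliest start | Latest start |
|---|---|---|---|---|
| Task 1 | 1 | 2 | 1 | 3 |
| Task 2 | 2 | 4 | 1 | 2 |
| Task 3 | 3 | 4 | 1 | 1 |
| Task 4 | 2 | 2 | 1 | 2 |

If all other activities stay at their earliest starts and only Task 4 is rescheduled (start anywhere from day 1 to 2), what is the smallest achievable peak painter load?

Task 4@1: d1:12  d2:10  d3:4 → peak 12
Task 4@2: d1:10  d2:10  d3:6 → peak 10
Best is Task 4@2, peak 10.

10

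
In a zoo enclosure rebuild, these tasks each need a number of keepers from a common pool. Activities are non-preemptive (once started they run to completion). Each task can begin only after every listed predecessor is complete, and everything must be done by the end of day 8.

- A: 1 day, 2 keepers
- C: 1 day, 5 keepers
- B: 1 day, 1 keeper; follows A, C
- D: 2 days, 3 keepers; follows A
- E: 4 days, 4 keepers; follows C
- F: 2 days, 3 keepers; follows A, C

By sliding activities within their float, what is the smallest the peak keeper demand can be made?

6

Early-start (A@1, C@1, B@2, D@2, E@2, F@2) gives peak 11: d1:7  d2:11  d3:10  d4:4  d5:4  d6:0  d7:0  d8:0.
Shift C→2, B→3, D→7, E→3, F→7.
Schedule A@1, C@2, B@3, D@7, E@3, F@7: d1:2  d2:5  d3:5  d4:4  d5:4  d6:4  d7:6  d8:6 — peak 6.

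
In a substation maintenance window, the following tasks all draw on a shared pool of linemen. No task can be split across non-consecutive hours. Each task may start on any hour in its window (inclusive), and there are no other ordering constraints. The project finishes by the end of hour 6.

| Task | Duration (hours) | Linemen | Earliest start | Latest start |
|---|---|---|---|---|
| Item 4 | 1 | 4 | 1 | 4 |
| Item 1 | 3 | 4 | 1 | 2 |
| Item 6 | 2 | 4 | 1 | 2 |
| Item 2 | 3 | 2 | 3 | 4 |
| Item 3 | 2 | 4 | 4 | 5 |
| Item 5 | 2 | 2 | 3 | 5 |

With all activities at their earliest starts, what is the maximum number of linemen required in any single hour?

12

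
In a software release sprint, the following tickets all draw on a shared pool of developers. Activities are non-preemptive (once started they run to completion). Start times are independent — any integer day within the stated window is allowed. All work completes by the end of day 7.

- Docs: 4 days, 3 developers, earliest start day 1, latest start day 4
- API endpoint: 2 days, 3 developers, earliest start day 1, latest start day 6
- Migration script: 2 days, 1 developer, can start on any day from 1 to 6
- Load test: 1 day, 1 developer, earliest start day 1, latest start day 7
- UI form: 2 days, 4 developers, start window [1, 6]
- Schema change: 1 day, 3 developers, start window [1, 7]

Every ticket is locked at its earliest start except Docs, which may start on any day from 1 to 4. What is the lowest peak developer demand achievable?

Docs@1: d1:15  d2:11  d3:3  d4:3  d5:0  d6:0  d7:0 → peak 15
Docs@2: d1:12  d2:11  d3:3  d4:3  d5:3  d6:0  d7:0 → peak 12
Docs@3: d1:12  d2:8  d3:3  d4:3  d5:3  d6:3  d7:0 → peak 12
Docs@4: d1:12  d2:8  d3:0  d4:3  d5:3  d6:3  d7:3 → peak 12
Best is Docs@2, peak 12.

12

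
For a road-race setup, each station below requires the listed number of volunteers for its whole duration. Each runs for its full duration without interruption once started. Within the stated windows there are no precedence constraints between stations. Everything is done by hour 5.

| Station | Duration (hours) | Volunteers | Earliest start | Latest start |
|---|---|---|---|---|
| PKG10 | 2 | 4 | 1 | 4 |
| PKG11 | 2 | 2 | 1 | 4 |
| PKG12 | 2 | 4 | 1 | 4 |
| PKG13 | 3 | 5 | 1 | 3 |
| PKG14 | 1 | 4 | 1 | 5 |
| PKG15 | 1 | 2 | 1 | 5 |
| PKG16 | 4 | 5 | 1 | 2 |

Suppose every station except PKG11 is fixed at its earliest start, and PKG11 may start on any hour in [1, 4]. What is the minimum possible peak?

PKG11@1: h1:26  h2:20  h3:10  h4:5  h5:0 → peak 26
PKG11@2: h1:24  h2:20  h3:12  h4:5  h5:0 → peak 24
PKG11@3: h1:24  h2:18  h3:12  h4:7  h5:0 → peak 24
PKG11@4: h1:24  h2:18  h3:10  h4:7  h5:2 → peak 24
Best is PKG11@2, peak 24.

24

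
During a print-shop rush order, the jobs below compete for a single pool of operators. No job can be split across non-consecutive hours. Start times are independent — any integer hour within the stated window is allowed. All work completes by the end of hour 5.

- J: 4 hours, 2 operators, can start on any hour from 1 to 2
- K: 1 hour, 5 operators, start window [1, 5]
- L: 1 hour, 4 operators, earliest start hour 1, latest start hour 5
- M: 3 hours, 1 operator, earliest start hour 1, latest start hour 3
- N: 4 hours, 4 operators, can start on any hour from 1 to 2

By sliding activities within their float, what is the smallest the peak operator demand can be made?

Early-start (J@1, K@1, L@1, M@1, N@1) gives peak 16: h1:16  h2:7  h3:7  h4:6  h5:0.
Shift L→5, N→2.
Schedule J@1, K@1, L@5, M@1, N@2: h1:8  h2:7  h3:7  h4:6  h5:8 — peak 8.
Total operator-hours = 36 over 5 hours ⇒ peak ≥ ⌈36/5⌉ = 8, so 8 is optimal.

8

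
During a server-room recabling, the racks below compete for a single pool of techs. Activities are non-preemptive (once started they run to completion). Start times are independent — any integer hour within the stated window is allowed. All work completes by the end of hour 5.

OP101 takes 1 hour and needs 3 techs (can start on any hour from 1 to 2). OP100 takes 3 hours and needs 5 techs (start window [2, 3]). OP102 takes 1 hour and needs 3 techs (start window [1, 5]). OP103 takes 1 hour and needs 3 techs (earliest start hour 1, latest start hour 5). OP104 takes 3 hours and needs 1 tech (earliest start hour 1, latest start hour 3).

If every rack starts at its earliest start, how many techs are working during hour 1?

10

At early start, hour 1 has: OP101, OP102, OP103, OP104.
Demand: 3 + 3 + 3 + 1 = 10.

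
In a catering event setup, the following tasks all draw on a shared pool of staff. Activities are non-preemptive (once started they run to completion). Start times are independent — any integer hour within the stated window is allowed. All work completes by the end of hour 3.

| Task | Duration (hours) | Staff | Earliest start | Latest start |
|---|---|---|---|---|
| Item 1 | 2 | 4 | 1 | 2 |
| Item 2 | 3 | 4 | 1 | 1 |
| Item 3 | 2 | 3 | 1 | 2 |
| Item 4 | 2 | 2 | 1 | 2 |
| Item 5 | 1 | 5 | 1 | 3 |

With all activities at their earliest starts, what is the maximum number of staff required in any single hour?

18

Early-start schedule: Item 1@1, Item 2@1, Item 3@1, Item 4@1, Item 5@1.
Load per hour: hour 1: 18, hour 2: 13, hour 3: 4.
Peak is 18.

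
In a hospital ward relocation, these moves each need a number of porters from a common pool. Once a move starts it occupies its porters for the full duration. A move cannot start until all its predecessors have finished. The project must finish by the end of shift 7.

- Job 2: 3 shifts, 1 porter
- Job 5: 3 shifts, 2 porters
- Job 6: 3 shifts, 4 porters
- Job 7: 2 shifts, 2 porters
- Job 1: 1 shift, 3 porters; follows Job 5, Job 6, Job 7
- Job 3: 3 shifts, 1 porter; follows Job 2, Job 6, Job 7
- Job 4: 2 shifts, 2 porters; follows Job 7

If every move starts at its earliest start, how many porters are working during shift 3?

9

At early start, shift 3 has: Job 2, Job 5, Job 6, Job 4.
Demand: 1 + 2 + 4 + 2 = 9.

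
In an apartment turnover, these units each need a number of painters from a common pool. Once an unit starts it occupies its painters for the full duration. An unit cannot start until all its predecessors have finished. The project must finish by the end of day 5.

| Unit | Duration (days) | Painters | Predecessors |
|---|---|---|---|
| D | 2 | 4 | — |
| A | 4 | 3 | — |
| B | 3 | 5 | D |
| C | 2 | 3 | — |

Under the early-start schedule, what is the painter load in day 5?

At early start, day 5 has: B.
Demand: 5 = 5.

5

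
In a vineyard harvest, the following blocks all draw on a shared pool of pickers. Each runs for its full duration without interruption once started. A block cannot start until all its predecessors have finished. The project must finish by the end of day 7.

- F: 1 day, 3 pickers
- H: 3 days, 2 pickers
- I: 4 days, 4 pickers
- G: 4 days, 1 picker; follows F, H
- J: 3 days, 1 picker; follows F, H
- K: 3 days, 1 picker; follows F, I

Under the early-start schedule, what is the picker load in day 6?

3

At early start, day 6 has: G, J, K.
Demand: 1 + 1 + 1 = 3.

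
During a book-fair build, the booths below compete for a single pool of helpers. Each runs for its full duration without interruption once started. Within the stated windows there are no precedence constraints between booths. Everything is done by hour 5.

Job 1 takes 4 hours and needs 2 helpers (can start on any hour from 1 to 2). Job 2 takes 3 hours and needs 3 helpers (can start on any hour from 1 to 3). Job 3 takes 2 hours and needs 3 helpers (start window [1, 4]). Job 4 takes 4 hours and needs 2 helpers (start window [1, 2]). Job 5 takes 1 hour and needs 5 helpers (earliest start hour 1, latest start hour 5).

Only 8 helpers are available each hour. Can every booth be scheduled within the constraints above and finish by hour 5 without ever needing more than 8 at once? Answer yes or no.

Schedule Job 1@1, Job 2@1, Job 3@4, Job 4@1, Job 5@5: h1:7  h2:7  h3:7  h4:7  h5:8 — peak 8 ≤ 8.

yes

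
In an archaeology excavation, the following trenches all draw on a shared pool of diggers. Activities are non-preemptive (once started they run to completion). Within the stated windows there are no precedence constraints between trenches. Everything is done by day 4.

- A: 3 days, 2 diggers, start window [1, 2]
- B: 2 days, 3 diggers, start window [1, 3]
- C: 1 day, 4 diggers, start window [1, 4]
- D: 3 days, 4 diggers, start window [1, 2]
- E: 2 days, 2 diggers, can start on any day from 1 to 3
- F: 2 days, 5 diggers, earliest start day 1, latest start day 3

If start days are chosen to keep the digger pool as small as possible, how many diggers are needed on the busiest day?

Early-start (A@1, B@1, C@1, D@1, E@1, F@1) gives peak 20: d1:20  d2:16  d3:6  d4:0.
Shift D→2, F→3.
Schedule A@1, B@1, C@1, D@2, E@1, F@3: d1:11  d2:11  d3:11  d4:9 — peak 11.
Total digger-days = 42 over 4 days ⇒ peak ≥ ⌈42/4⌉ = 11, so 11 is optimal.

11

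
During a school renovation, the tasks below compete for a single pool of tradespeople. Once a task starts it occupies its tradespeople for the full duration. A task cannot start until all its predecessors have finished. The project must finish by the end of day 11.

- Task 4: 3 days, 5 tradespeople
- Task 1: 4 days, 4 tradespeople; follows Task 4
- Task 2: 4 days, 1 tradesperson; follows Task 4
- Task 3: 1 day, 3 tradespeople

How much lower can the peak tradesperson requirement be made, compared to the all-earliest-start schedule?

Early-start peak: d1:8  d2:5  d3:5  d4:5  d5:5  d6:5  d7:5  d8:0  d9:0  d10:0  d11:0 ⇒ 8.
Leveled (Task 4@1, Task 1@4, Task 2@4, Task 3@8): d1:5  d2:5  d3:5  d4:5  d5:5  d6:5  d7:5  d8:3  d9:0  d10:0  d11:0 ⇒ 5.
Reduction 8 − 5 = 3.

3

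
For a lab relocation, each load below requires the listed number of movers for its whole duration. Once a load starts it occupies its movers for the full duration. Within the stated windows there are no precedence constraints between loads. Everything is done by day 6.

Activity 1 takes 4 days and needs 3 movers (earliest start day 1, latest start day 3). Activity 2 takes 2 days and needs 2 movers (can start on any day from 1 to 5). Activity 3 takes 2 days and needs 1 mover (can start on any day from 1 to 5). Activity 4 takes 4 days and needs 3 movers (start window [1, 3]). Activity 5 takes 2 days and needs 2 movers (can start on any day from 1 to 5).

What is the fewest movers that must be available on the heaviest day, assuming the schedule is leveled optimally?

6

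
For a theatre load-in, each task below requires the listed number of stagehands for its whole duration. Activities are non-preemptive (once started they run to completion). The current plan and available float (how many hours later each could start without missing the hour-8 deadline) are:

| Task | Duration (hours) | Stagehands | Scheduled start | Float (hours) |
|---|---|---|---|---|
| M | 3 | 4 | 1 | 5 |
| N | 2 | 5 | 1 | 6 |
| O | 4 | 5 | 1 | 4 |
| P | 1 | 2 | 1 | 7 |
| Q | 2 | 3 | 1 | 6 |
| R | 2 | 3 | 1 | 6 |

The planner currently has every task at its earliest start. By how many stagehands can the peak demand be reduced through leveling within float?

Early-start peak: h1:22  h2:20  h3:9  h4:5  h5:0  h6:0  h7:0  h8:0 ⇒ 22.
Leveled (M@1, N@1, O@3, P@4, Q@5, R@7): h1:9  h2:9  h3:9  h4:7  h5:8  h6:8  h7:3  h8:3 ⇒ 9.
Reduction 22 − 9 = 13.

13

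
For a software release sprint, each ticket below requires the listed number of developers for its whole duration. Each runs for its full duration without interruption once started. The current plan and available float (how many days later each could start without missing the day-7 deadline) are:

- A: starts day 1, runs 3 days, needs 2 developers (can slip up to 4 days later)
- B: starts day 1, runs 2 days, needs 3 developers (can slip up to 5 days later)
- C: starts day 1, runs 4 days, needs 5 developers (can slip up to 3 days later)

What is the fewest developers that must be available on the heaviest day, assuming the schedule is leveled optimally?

5

Early-start (A@1, B@1, C@1) gives peak 10: d1:10  d2:10  d3:7  d4:5  d5:0  d6:0  d7:0.
Shift C→4.
Schedule A@1, B@1, C@4: d1:5  d2:5  d3:2  d4:5  d5:5  d6:5  d7:5 — peak 5.
Total developer-days = 32 over 7 days ⇒ peak ≥ ⌈32/7⌉ = 5, so 5 is optimal.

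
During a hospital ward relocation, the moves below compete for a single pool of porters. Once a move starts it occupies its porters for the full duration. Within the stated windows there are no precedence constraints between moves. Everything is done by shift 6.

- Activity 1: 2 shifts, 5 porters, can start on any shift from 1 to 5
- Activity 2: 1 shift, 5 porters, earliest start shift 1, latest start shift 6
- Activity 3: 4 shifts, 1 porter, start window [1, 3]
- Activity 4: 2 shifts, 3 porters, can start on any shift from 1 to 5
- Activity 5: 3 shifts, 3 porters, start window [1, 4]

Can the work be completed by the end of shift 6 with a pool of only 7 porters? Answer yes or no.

yes

Schedule Activity 1@1, Activity 2@3, Activity 3@1, Activity 4@5, Activity 5@4: s1:6  s2:6  s3:6  s4:4  s5:6  s6:6 — peak 6 ≤ 7.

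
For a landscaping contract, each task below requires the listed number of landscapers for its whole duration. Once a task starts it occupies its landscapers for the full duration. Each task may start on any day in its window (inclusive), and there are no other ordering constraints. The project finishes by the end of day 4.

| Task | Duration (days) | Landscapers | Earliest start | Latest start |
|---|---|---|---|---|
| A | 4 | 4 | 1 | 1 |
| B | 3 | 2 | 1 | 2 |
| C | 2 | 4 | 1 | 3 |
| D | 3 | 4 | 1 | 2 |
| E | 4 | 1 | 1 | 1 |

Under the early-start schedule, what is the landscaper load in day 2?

15

At early start, day 2 has: A, B, C, D, E.
Demand: 4 + 2 + 4 + 4 + 1 = 15.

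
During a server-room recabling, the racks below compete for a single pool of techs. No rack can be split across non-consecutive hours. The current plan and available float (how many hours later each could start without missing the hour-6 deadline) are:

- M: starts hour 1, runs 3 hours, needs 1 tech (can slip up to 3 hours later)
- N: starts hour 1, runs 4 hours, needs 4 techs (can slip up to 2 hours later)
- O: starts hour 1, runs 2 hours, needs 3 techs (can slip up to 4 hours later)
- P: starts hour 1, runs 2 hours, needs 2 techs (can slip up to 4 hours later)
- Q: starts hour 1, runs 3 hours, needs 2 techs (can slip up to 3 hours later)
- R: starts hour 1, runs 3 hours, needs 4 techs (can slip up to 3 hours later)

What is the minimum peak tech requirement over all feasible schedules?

Early-start (M@1, N@1, O@1, P@1, Q@1, R@1) gives peak 16: h1:16  h2:16  h3:11  h4:4  h5:0  h6:0.
Shift N→3, R→4.
Schedule M@1, N@3, O@1, P@1, Q@1, R@4: h1:8  h2:8  h3:7  h4:8  h5:8  h6:8 — peak 8.
Total tech-hours = 47 over 6 hours ⇒ peak ≥ ⌈47/6⌉ = 8, so 8 is optimal.

8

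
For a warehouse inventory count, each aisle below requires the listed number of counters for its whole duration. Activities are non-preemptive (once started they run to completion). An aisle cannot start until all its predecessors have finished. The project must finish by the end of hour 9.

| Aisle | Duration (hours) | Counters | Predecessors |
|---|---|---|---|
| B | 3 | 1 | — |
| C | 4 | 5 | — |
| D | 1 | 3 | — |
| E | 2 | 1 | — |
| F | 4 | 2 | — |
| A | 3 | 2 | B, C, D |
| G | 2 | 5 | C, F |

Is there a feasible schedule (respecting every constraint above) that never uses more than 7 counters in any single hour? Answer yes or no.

yes

Schedule B@1, C@1, D@5, E@1, F@4, A@6, G@8: h1:7  h2:7  h3:6  h4:7  h5:5  h6:4  h7:4  h8:7  h9:5 — peak 7 ≤ 7.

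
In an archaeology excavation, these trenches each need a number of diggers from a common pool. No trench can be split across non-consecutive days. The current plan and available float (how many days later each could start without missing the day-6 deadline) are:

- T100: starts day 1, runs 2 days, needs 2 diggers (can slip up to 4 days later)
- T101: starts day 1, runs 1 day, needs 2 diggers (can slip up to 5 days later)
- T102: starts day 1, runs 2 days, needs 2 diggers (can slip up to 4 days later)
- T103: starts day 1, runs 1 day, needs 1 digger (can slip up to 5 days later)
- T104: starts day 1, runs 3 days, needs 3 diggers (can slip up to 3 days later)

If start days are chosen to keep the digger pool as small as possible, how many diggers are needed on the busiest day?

Early-start (T100@1, T101@1, T102@1, T103@1, T104@1) gives peak 10: d1:10  d2:7  d3:3  d4:0  d5:0  d6:0.
Shift T102→2, T103→3, T104→4.
Schedule T100@1, T101@1, T102@2, T103@3, T104@4: d1:4  d2:4  d3:3  d4:3  d5:3  d6:3 — peak 4.
Total digger-days = 20 over 6 days ⇒ peak ≥ ⌈20/6⌉ = 4, so 4 is optimal.

4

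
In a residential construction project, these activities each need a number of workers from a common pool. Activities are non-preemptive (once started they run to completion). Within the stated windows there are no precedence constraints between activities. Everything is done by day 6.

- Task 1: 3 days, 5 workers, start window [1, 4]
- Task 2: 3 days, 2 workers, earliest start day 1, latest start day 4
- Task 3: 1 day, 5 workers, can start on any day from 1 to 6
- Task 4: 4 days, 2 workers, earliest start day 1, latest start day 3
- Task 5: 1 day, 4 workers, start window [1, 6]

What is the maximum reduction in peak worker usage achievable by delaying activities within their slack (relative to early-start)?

11

Early-start peak: d1:18  d2:9  d3:9  d4:2  d5:0  d6:0 ⇒ 18.
Leveled (Task 1@1, Task 2@4, Task 3@5, Task 4@1, Task 5@6): d1:7  d2:7  d3:7  d4:4  d5:7  d6:6 ⇒ 7.
Reduction 18 − 7 = 11.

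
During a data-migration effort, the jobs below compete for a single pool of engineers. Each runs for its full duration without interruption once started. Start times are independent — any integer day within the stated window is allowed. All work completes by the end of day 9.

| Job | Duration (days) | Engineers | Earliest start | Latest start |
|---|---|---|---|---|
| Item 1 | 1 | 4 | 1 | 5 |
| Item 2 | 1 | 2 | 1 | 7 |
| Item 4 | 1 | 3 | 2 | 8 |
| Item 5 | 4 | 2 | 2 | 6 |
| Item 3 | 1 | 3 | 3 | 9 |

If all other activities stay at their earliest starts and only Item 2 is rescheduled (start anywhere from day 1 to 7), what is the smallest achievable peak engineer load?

Item 2@1: d1:6  d2:5  d3:5  d4:2  d5:2  d6:0  d7:0  d8:0  d9:0 → peak 6
Item 2@2: d1:4  d2:7  d3:5  d4:2  d5:2  d6:0  d7:0  d8:0  d9:0 → peak 7
Item 2@3: d1:4  d2:5  d3:7  d4:2  d5:2  d6:0  d7:0  d8:0  d9:0 → peak 7
Item 2@4: d1:4  d2:5  d3:5  d4:4  d5:2  d6:0  d7:0  d8:0  d9:0 → peak 5
Item 2@5: d1:4  d2:5  d3:5  d4:2  d5:4  d6:0  d7:0  d8:0  d9:0 → peak 5
Item 2@6: d1:4  d2:5  d3:5  d4:2  d5:2  d6:2  d7:0  d8:0  d9:0 → peak 5
Item 2@7: d1:4  d2:5  d3:5  d4:2  d5:2  d6:0  d7:2  d8:0  d9:0 → peak 5
Best is Item 2@4, peak 5.

5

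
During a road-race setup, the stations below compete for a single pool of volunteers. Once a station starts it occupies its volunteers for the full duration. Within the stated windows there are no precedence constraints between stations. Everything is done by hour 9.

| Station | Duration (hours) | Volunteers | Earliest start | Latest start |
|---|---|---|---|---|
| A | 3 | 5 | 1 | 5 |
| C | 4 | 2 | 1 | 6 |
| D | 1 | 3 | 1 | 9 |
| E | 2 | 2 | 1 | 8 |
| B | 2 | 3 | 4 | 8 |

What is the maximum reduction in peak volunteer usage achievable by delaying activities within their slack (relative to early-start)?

Early-start peak: h1:12  h2:9  h3:7  h4:5  h5:3  h6:0  h7:0  h8:0  h9:0 ⇒ 12.
Leveled (A@1, C@4, D@4, E@5, B@7): h1:5  h2:5  h3:5  h4:5  h5:4  h6:4  h7:5  h8:3  h9:0 ⇒ 5.
Reduction 12 − 5 = 7.

7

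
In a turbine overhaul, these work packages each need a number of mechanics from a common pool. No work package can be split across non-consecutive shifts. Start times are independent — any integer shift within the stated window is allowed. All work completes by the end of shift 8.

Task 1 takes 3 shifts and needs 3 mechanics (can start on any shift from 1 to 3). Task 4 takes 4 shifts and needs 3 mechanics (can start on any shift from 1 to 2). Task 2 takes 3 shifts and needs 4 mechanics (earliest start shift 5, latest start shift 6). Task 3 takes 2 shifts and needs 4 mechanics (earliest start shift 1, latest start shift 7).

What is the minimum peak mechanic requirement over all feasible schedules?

Early-start (Task 1@1, Task 4@1, Task 2@5, Task 3@1) gives peak 10: s1:10  s2:10  s3:6  s4:3  s5:4  s6:4  s7:4  s8:0.
Shift Task 2→6, Task 3→4.
Schedule Task 1@1, Task 4@1, Task 2@6, Task 3@4: s1:6  s2:6  s3:6  s4:7  s5:4  s6:4  s7:4  s8:4 — peak 7.

7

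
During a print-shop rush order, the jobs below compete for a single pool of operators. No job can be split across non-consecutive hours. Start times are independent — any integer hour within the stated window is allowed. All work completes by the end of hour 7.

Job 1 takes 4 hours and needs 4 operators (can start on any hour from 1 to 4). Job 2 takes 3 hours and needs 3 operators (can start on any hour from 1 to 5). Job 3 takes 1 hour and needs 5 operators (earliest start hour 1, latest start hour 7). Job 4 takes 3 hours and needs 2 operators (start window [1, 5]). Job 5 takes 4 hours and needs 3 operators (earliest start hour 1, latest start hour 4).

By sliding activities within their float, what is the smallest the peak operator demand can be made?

9

Early-start (Job 1@1, Job 2@1, Job 3@1, Job 4@1, Job 5@1) gives peak 17: h1:17  h2:12  h3:12  h4:7  h5:0  h6:0  h7:0.
Shift Job 3→5, Job 5→4.
Schedule Job 1@1, Job 2@1, Job 3@5, Job 4@1, Job 5@4: h1:9  h2:9  h3:9  h4:7  h5:8  h6:3  h7:3 — peak 9.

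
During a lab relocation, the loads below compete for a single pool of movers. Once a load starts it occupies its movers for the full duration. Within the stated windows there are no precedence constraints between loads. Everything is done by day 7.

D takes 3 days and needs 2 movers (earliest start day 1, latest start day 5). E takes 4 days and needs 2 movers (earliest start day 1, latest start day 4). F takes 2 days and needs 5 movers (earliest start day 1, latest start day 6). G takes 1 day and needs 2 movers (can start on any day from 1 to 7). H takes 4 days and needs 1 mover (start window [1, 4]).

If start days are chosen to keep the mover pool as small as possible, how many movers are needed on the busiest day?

Early-start (D@1, E@1, F@1, G@1, H@1) gives peak 12: d1:12  d2:10  d3:5  d4:3  d5:0  d6:0  d7:0.
Shift F→5, G→4.
Schedule D@1, E@1, F@5, G@4, H@1: d1:5  d2:5  d3:5  d4:5  d5:5  d6:5  d7:0 — peak 5.
Total mover-days = 30 over 7 days ⇒ peak ≥ ⌈30/7⌉ = 5, so 5 is optimal.

5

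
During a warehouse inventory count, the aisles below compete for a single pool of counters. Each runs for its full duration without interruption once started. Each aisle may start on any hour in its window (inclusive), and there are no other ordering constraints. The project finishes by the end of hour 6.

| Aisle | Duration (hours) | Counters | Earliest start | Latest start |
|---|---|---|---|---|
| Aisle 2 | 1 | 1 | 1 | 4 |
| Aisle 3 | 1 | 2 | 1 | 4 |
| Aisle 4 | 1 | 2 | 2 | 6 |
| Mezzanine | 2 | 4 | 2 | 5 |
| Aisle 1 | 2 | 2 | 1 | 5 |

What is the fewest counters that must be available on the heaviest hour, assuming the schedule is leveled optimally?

Early-start (Aisle 2@1, Aisle 3@1, Aisle 4@2, Mezzanine@2, Aisle 1@1) gives peak 8: h1:5  h2:8  h3:4  h4:0  h5:0  h6:0.
Shift Mezzanine→3, Aisle 1→5.
Schedule Aisle 2@1, Aisle 3@1, Aisle 4@2, Mezzanine@3, Aisle 1@5: h1:3  h2:2  h3:4  h4:4  h5:2  h6:2 — peak 4.

4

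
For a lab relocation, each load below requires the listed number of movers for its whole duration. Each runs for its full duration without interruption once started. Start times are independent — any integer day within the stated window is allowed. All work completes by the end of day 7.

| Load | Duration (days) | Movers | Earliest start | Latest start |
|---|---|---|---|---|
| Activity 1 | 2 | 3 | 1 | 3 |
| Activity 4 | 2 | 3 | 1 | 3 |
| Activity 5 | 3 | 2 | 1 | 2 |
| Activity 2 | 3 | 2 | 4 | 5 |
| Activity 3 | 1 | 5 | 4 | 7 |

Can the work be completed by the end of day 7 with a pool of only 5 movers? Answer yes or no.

Schedule Activity 1@1, Activity 4@3, Activity 5@1, Activity 2@4, Activity 3@7: d1:5  d2:5  d3:5  d4:5  d5:2  d6:2  d7:5 — peak 5 ≤ 5.

yes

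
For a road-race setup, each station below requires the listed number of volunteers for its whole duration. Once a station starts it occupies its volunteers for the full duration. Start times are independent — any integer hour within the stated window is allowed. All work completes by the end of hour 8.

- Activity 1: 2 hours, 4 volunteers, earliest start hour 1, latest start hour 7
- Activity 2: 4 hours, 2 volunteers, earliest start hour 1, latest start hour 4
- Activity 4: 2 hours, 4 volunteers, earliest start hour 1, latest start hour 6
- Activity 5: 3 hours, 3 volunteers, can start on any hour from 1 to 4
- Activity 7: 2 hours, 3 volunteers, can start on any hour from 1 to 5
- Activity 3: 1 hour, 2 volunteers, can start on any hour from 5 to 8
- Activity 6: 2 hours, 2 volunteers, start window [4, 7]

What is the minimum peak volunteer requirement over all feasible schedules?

Early-start (Activity 1@1, Activity 2@1, Activity 4@1, Activity 5@1, Activity 7@1, Activity 3@5, Activity 6@4) gives peak 16: h1:16  h2:16  h3:5  h4:4  h5:4  h6:0  h7:0  h8:0.
Shift Activity 1→4, Activity 2→3, Activity 4→6, Activity 3→8, Activity 6→7.
Schedule Activity 1@4, Activity 2@3, Activity 4@6, Activity 5@1, Activity 7@1, Activity 3@8, Activity 6@7: h1:6  h2:6  h3:5  h4:6  h5:6  h6:6  h7:6  h8:4 — peak 6.
Total volunteer-hours = 45 over 8 hours ⇒ peak ≥ ⌈45/8⌉ = 6, so 6 is optimal.

6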